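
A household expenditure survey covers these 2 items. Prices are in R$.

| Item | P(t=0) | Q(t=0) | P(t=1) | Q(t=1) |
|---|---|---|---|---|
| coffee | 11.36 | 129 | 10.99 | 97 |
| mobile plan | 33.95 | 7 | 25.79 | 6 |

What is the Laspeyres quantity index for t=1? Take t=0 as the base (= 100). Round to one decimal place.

76.7

Laspeyres quantity index uses base-period prices as weights.
ΣP(t=0)·Q(t=1) = 11.36×97 + 33.95×6 = 1101.92 + 203.7 = 1305.62
ΣP(t=0)·Q(t=0) = 11.36×129 + 33.95×7 = 1465.44 + 237.65 = 1703.09
Index = 1305.62 / 1703.09 × 100 = 76.6618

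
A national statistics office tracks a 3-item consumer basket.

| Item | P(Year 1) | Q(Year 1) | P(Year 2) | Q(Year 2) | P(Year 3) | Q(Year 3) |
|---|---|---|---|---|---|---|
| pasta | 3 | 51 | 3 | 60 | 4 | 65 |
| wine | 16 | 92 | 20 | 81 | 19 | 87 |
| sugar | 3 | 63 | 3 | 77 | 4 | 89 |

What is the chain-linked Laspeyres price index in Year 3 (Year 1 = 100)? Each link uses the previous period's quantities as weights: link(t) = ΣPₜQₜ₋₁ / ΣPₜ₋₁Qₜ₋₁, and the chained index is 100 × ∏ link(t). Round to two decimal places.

Link Year 1→Year 2:
ΣP(Year 2)Q(Year 1) = 3×51 + 20×92 + 3×63 = 153 + 1840 + 189 = 2182
ΣP(Year 1)Q(Year 1) = 3×51 + 16×92 + 3×63 = 153 + 1472 + 189 = 1814
link = 2182/1814 = 1.202867
Link Year 2→Year 3:
ΣP(Year 3)Q(Year 2) = 4×60 + 19×81 + 4×77 = 240 + 1539 + 308 = 2087
ΣP(Year 2)Q(Year 2) = 3×60 + 20×81 + 3×77 = 180 + 1620 + 231 = 2031
link = 2087/2031 = 1.027573
Chained index = 100 × 1.202867 × 1.027573 = 123.6033

123.60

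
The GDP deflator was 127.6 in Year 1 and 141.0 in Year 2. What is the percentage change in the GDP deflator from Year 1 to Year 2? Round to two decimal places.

10.50%

Change = (141.0 − 127.6) / 127.6 × 100
       = 13.4 / 127.6 × 100 = 10.5016%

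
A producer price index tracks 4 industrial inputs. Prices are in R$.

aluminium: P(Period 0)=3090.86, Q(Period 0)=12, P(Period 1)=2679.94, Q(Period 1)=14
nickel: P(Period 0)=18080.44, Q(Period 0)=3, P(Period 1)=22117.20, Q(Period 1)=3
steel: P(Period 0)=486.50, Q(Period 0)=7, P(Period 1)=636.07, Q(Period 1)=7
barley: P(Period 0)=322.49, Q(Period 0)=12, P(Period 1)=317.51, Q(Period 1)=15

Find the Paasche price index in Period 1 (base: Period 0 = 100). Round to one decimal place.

106.9

Paasche price index uses current-period quantities as weights.
ΣP(Period 1)·Q(Period 1) = 2679.94×14 + 22117.20×3 + 636.07×7 + 317.51×15 = 37519.16 + 66351.6 + 4452.49 + 4762.65 = 113085.9
ΣP(Period 0)·Q(Period 1) = 3090.86×14 + 18080.44×3 + 486.50×7 + 322.49×15 = 43272.04 + 54241.32 + 3405.5 + 4837.35 = 105756.21
Index = 113085.9 / 105756.21 × 100 = 106.9307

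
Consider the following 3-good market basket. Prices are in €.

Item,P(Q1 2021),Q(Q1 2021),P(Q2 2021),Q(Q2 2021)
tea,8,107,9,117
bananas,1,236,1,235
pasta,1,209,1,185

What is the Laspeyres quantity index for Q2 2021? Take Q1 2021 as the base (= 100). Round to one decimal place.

104.2

Laspeyres quantity index uses base-period prices as weights.
ΣP(Q1 2021)·Q(Q2 2021) = 8×117 + 1×235 + 1×185 = 936 + 235 + 185 = 1356
ΣP(Q1 2021)·Q(Q1 2021) = 8×107 + 1×236 + 1×209 = 856 + 236 + 209 = 1301
Index = 1356 / 1301 × 100 = 104.2275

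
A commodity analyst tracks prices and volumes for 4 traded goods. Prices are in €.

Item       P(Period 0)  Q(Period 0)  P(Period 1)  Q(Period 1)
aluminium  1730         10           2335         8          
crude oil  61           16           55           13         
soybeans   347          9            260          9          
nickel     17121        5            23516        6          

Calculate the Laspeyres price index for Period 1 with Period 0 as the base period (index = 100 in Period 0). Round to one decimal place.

Laspeyres price index uses base-period quantities as weights.
ΣP(Period 1)·Q(Period 0) = 2335×10 + 55×16 + 260×9 + 23516×5 = 23350 + 880 + 2340 + 117580 = 144150
ΣP(Period 0)·Q(Period 0) = 1730×10 + 61×16 + 347×9 + 17121×5 = 17300 + 976 + 3123 + 85605 = 107004
Index = 144150 / 107004 × 100 = 134.7146

134.7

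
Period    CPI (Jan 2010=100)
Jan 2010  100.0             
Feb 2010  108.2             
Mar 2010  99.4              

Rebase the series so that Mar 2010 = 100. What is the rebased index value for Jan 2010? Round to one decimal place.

100.6

Rebased(Jan 2010) = 100.0 / 99.4 × 100 = 100.6036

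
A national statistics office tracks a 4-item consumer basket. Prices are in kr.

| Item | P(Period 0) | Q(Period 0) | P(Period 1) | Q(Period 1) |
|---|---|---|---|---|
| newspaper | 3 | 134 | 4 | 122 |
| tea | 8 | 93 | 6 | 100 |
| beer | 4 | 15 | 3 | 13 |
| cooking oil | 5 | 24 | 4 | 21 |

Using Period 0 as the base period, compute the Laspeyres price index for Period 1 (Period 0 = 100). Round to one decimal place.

93.1

Laspeyres price index uses base-period quantities as weights.
ΣP(Period 1)·Q(Period 0) = 4×134 + 6×93 + 3×15 + 4×24 = 536 + 558 + 45 + 96 = 1235
ΣP(Period 0)·Q(Period 0) = 3×134 + 8×93 + 4×15 + 5×24 = 402 + 744 + 60 + 120 = 1326
Index = 1235 / 1326 × 100 = 93.1373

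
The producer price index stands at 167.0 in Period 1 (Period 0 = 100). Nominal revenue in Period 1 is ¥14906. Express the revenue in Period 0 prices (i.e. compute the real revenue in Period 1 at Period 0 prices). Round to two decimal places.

Real = Nominal ÷ (Index/100) = 14906 ÷ (167.0/100)
     = 14906 ÷ 1.670 = 8925.7485

8925.75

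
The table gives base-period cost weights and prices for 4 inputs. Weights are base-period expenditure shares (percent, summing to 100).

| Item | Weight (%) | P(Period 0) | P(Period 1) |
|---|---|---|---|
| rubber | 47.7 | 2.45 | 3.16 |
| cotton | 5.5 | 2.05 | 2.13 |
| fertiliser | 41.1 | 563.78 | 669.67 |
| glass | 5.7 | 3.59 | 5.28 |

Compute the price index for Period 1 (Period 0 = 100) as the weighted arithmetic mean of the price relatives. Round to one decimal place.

rubber: 47.7 × (3.16/2.45) = 47.7 × 1.289796 = 61.5233
cotton: 5.5 × (2.13/2.05) = 5.5 × 1.039024 = 5.7146
fertiliser: 41.1 × (669.67/563.78) = 41.1 × 1.187821 = 48.8195
glass: 5.7 × (5.28/3.59) = 5.7 × 1.470752 = 8.3833
Index = Σ wᵢ·(p₁ᵢ/p₀ᵢ) = 61.5233 + 5.7146 + 48.8195 + 8.3833 = 124.4406

124.4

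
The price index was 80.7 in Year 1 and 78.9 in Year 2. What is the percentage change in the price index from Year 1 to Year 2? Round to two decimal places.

-2.23%

Change = (78.9 − 80.7) / 80.7 × 100
       = -1.8 / 80.7 × 100 = -2.2305%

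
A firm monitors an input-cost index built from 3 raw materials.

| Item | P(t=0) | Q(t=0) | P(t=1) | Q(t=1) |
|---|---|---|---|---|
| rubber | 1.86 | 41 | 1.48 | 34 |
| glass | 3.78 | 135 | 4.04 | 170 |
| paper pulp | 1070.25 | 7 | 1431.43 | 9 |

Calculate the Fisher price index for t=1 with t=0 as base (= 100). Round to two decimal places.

131.64

Laspeyres component (base-period weights):
ΣP(t=1)Q(t=0) = 1.48×41 + 4.04×135 + 1431.43×7 = 60.68 + 545.4 + 10020.01 = 10626.09
ΣP(t=0)Q(t=0) = 1.86×41 + 3.78×135 + 1070.25×7 = 76.26 + 510.3 + 7491.75 = 8078.31
L = 10626.09 / 8078.31 × 100 = 131.5385
Paasche component (current-period weights):
ΣP(t=1)Q(t=1) = 1.48×34 + 4.04×170 + 1431.43×9 = 50.32 + 686.8 + 12882.87 = 13619.99
ΣP(t=0)Q(t=1) = 1.86×34 + 3.78×170 + 1070.25×9 = 63.24 + 642.6 + 9632.25 = 10338.09
P = 13619.99 / 10338.09 × 100 = 131.7457
Fisher = √(L × P) = √(131.5385 × 131.7457) = 131.6421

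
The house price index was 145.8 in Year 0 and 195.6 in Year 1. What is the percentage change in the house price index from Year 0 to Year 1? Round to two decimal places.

34.16%

Change = (195.6 − 145.8) / 145.8 × 100
       = 49.8 / 145.8 × 100 = 34.1564%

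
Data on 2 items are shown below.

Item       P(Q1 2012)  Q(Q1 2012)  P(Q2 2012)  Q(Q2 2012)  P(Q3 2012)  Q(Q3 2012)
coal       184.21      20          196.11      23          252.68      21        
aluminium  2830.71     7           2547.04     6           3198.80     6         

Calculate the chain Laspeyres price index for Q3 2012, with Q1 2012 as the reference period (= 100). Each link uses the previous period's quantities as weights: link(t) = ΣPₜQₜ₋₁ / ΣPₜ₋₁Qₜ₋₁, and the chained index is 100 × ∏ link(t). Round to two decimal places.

Link Q1 2012→Q2 2012:
ΣP(Q2 2012)Q(Q1 2012) = 196.11×20 + 2547.04×7 = 3922.2 + 17829.28 = 21751.48
ΣP(Q1 2012)Q(Q1 2012) = 184.21×20 + 2830.71×7 = 3684.2 + 19814.97 = 23499.17
link = 21751.48/23499.17 = 0.925628
Link Q2 2012→Q3 2012:
ΣP(Q3 2012)Q(Q2 2012) = 252.68×23 + 3198.80×6 = 5811.64 + 19192.8 = 25004.44
ΣP(Q2 2012)Q(Q2 2012) = 196.11×23 + 2547.04×6 = 4510.53 + 15282.24 = 19792.77
link = 25004.44/19792.77 = 1.263312
Chained index = 100 × 0.925628 × 1.263312 = 116.9356

116.94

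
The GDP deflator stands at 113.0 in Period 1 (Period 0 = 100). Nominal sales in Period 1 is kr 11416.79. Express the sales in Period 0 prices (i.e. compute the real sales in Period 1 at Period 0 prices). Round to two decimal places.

10103.35

Real = Nominal ÷ (Index/100) = 11416.79 ÷ (113.0/100)
     = 11416.79 ÷ 1.130 = 10103.3540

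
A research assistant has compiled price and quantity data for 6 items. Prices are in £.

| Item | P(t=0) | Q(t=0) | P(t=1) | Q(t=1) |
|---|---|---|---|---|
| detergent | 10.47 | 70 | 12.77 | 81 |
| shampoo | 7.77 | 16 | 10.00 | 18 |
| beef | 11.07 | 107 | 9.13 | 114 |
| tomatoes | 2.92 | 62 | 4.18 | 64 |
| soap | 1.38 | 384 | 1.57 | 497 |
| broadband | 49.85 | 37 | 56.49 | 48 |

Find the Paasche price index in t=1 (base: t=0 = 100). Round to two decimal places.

Paasche price index uses current-period quantities as weights.
ΣP(t=1)·Q(t=1) = 12.77×81 + 10.00×18 + 9.13×114 + 4.18×64 + 1.57×497 + 56.49×48 = 1034.37 + 180 + 1040.82 + 267.52 + 780.29 + 2711.52 = 6014.52
ΣP(t=0)·Q(t=1) = 10.47×81 + 7.77×18 + 11.07×114 + 2.92×64 + 1.38×497 + 49.85×48 = 848.07 + 139.86 + 1261.98 + 186.88 + 685.86 + 2392.8 = 5515.45
Index = 6014.52 / 5515.45 × 100 = 109.0486

109.05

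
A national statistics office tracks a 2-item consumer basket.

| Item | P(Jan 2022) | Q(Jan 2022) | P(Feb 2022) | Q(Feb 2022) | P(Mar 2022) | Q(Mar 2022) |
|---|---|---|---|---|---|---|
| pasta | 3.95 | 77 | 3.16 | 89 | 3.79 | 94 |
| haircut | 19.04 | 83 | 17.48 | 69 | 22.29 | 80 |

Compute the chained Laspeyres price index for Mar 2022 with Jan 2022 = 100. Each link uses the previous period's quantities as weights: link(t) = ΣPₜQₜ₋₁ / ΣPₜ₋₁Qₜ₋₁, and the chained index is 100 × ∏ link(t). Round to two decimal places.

Link Jan 2022→Feb 2022:
ΣP(Feb 2022)Q(Jan 2022) = 3.16×77 + 17.48×83 = 243.32 + 1450.84 = 1694.16
ΣP(Jan 2022)Q(Jan 2022) = 3.95×77 + 19.04×83 = 304.15 + 1580.32 = 1884.47
link = 1694.16/1884.47 = 0.899011
Link Feb 2022→Mar 2022:
ΣP(Mar 2022)Q(Feb 2022) = 3.79×89 + 22.29×69 = 337.31 + 1538.01 = 1875.32
ΣP(Feb 2022)Q(Feb 2022) = 3.16×89 + 17.48×69 = 281.24 + 1206.12 = 1487.36
link = 1875.32/1487.36 = 1.260838
Chained index = 100 × 0.899011 × 1.260838 = 113.3508

113.35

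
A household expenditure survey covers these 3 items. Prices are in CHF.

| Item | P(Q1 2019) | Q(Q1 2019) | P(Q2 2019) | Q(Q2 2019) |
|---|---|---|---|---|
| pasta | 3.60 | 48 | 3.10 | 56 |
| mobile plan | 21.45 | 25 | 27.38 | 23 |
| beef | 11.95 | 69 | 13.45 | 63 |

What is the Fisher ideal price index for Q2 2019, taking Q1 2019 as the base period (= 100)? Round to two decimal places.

114.43

Laspeyres component (base-period weights):
ΣP(Q2 2019)Q(Q1 2019) = 3.10×48 + 27.38×25 + 13.45×69 = 148.8 + 684.5 + 928.05 = 1761.35
ΣP(Q1 2019)Q(Q1 2019) = 3.60×48 + 21.45×25 + 11.95×69 = 172.8 + 536.25 + 824.55 = 1533.6
L = 1761.35 / 1533.6 × 100 = 114.8507
Paasche component (current-period weights):
ΣP(Q2 2019)Q(Q2 2019) = 3.10×56 + 27.38×23 + 13.45×63 = 173.6 + 629.74 + 847.35 = 1650.69
ΣP(Q1 2019)Q(Q2 2019) = 3.60×56 + 21.45×23 + 11.95×63 = 201.6 + 493.35 + 752.85 = 1447.8
P = 1650.69 / 1447.8 × 100 = 114.0137
Fisher = √(L × P) = √(114.8507 × 114.0137) = 114.4314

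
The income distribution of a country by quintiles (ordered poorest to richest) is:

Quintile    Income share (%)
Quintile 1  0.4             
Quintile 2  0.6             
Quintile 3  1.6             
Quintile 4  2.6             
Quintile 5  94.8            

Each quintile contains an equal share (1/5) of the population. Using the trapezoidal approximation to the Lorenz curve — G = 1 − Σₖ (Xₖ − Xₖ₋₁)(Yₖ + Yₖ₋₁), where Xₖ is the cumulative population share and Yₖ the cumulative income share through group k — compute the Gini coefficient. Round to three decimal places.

0.763

Cumulative income shares Yₖ: 0.0040, 0.0100, 0.0260, 0.0520, 1.0000
Σ (Xₖ−Xₖ₋₁)(Yₖ+Yₖ₋₁) = (1/5)(0.0040+0.0000) + (1/5)(0.0100+0.0040) + (1/5)(0.0260+0.0100) + (1/5)(0.0520+0.0260) + (1/5)(1.0000+0.0520)
  = 0.0008 + 0.0028 + 0.0072 + 0.0156 + 0.2104 = 0.2368
G = 1 − 0.2368 = 0.7632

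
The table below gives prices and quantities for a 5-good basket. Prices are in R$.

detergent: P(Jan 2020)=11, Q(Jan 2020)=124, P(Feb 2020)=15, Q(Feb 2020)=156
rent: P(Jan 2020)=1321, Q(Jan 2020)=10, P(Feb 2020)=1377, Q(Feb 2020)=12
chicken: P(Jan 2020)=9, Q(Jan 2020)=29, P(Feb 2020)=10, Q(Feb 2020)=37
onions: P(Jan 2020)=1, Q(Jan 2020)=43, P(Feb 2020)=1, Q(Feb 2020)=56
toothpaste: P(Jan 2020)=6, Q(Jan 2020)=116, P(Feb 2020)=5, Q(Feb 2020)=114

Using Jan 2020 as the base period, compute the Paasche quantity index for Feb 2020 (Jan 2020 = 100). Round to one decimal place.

120.1

Paasche quantity index uses current-period prices as weights.
ΣP(Feb 2020)·Q(Feb 2020) = 15×156 + 1377×12 + 10×37 + 1×56 + 5×114 = 2340 + 16524 + 370 + 56 + 570 = 19860
ΣP(Feb 2020)·Q(Jan 2020) = 15×124 + 1377×10 + 10×29 + 1×43 + 5×116 = 1860 + 13770 + 290 + 43 + 580 = 16543
Index = 19860 / 16543 × 100 = 120.0508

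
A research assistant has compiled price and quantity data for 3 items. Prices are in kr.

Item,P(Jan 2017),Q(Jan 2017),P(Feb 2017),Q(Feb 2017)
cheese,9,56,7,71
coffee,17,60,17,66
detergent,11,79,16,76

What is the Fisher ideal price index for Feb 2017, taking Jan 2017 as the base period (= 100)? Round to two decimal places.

110.49

Laspeyres component (base-period weights):
ΣP(Feb 2017)Q(Jan 2017) = 7×56 + 17×60 + 16×79 = 392 + 1020 + 1264 = 2676
ΣP(Jan 2017)Q(Jan 2017) = 9×56 + 17×60 + 11×79 = 504 + 1020 + 869 = 2393
L = 2676 / 2393 × 100 = 111.8262
Paasche component (current-period weights):
ΣP(Feb 2017)Q(Feb 2017) = 7×71 + 17×66 + 16×76 = 497 + 1122 + 1216 = 2835
ΣP(Jan 2017)Q(Feb 2017) = 9×71 + 17×66 + 11×76 = 639 + 1122 + 836 = 2597
P = 2835 / 2597 × 100 = 109.1644
Fisher = √(L × P) = √(111.8262 × 109.1644) = 110.4873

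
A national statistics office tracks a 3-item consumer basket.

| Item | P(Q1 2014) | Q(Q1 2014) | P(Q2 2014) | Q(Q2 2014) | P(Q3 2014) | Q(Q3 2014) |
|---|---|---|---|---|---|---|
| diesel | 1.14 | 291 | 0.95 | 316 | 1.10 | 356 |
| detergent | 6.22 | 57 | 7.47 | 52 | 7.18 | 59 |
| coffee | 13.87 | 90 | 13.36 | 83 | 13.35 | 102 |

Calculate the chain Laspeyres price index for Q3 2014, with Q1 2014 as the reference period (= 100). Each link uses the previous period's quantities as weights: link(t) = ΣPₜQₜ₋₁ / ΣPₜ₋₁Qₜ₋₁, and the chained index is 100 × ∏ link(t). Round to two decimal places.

Link Q1 2014→Q2 2014:
ΣP(Q2 2014)Q(Q1 2014) = 0.95×291 + 7.47×57 + 13.36×90 = 276.45 + 425.79 + 1202.4 = 1904.64
ΣP(Q1 2014)Q(Q1 2014) = 1.14×291 + 6.22×57 + 13.87×90 = 331.74 + 354.54 + 1248.3 = 1934.58
link = 1904.64/1934.58 = 0.984524
Link Q2 2014→Q3 2014:
ΣP(Q3 2014)Q(Q2 2014) = 1.10×316 + 7.18×52 + 13.35×83 = 347.6 + 373.36 + 1108.05 = 1829.01
ΣP(Q2 2014)Q(Q2 2014) = 0.95×316 + 7.47×52 + 13.36×83 = 300.2 + 388.44 + 1108.88 = 1797.52
link = 1829.01/1797.52 = 1.017519
Chained index = 100 × 0.984524 × 1.017519 = 100.1771

100.18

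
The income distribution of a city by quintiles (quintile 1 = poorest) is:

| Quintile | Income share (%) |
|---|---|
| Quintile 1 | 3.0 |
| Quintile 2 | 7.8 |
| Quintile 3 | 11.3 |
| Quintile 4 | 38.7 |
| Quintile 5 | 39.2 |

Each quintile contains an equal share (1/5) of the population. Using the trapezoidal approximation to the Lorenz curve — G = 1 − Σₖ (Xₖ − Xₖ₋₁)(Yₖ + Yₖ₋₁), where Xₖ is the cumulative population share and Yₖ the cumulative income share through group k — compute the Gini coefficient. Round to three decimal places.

Cumulative income shares Yₖ: 0.0300, 0.1080, 0.2210, 0.6080, 1.0000
Σ (Xₖ−Xₖ₋₁)(Yₖ+Yₖ₋₁) = (1/5)(0.0300+0.0000) + (1/5)(0.1080+0.0300) + (1/5)(0.2210+0.1080) + (1/5)(0.6080+0.2210) + (1/5)(1.0000+0.6080)
  = 0.0060 + 0.0276 + 0.0658 + 0.1658 + 0.3216 = 0.5868
G = 1 − 0.5868 = 0.4132

0.413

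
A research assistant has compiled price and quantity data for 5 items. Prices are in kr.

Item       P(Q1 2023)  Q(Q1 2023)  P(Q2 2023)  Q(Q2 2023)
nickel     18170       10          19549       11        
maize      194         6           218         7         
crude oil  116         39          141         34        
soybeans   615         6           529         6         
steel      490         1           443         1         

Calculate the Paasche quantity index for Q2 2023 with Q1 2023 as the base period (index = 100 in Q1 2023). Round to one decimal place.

109.3

Paasche quantity index uses current-period prices as weights.
ΣP(Q2 2023)·Q(Q2 2023) = 19549×11 + 218×7 + 141×34 + 529×6 + 443×1 = 215039 + 1526 + 4794 + 3174 + 443 = 224976
ΣP(Q2 2023)·Q(Q1 2023) = 19549×10 + 218×6 + 141×39 + 529×6 + 443×1 = 195490 + 1308 + 5499 + 3174 + 443 = 205914
Index = 224976 / 205914 × 100 = 109.2573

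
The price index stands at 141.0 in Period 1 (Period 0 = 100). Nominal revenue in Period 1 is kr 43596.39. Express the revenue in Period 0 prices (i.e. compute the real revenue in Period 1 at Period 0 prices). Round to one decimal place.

30919.4

Real = Nominal ÷ (Index/100) = 43596.39 ÷ (141.0/100)
     = 43596.39 ÷ 1.410 = 30919.4255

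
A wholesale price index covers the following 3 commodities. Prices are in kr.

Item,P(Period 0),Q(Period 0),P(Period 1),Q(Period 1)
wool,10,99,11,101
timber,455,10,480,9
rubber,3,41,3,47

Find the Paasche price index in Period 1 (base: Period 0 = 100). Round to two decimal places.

Paasche price index uses current-period quantities as weights.
ΣP(Period 1)·Q(Period 1) = 11×101 + 480×9 + 3×47 = 1111 + 4320 + 141 = 5572
ΣP(Period 0)·Q(Period 1) = 10×101 + 455×9 + 3×47 = 1010 + 4095 + 141 = 5246
Index = 5572 / 5246 × 100 = 106.2143

106.21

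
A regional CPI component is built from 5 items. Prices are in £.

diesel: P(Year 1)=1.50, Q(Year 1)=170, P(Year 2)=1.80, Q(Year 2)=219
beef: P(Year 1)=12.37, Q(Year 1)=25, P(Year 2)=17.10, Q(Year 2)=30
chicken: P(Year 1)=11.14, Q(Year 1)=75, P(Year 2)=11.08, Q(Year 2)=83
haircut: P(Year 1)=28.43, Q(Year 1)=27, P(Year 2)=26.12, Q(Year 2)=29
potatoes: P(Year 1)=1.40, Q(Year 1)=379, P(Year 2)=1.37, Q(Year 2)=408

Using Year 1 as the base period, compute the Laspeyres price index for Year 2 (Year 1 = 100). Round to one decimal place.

Laspeyres price index uses base-period quantities as weights.
ΣP(Year 2)·Q(Year 1) = 1.80×170 + 17.10×25 + 11.08×75 + 26.12×27 + 1.37×379 = 306 + 427.5 + 831 + 705.24 + 519.23 = 2788.97
ΣP(Year 1)·Q(Year 1) = 1.50×170 + 12.37×25 + 11.14×75 + 28.43×27 + 1.40×379 = 255 + 309.25 + 835.5 + 767.61 + 530.6 = 2697.96
Index = 2788.97 / 2697.96 × 100 = 103.3733

103.4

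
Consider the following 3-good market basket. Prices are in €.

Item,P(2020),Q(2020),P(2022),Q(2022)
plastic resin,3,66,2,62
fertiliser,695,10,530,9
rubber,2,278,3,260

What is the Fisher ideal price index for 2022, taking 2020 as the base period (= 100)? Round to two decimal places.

81.42

Laspeyres component (base-period weights):
ΣP(2022)Q(2020) = 2×66 + 530×10 + 3×278 = 132 + 5300 + 834 = 6266
ΣP(2020)Q(2020) = 3×66 + 695×10 + 2×278 = 198 + 6950 + 556 = 7704
L = 6266 / 7704 × 100 = 81.3344
Paasche component (current-period weights):
ΣP(2022)Q(2022) = 2×62 + 530×9 + 3×260 = 124 + 4770 + 780 = 5674
ΣP(2020)Q(2022) = 3×62 + 695×9 + 2×260 = 186 + 6255 + 520 = 6961
P = 5674 / 6961 × 100 = 81.5113
Fisher = √(L × P) = √(81.3344 × 81.5113) = 81.4228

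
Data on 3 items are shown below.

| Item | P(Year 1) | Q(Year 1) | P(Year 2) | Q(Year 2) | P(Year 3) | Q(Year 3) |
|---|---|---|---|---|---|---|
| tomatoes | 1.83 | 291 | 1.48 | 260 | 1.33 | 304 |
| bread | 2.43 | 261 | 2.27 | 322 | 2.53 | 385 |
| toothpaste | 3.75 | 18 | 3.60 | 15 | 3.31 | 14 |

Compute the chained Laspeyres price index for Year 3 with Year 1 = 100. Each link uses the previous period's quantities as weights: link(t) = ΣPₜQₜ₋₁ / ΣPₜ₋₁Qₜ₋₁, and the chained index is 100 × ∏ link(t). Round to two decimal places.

Link Year 1→Year 2:
ΣP(Year 2)Q(Year 1) = 1.48×291 + 2.27×261 + 3.60×18 = 430.68 + 592.47 + 64.8 = 1087.95
ΣP(Year 1)Q(Year 1) = 1.83×291 + 2.43×261 + 3.75×18 = 532.53 + 634.23 + 67.5 = 1234.26
link = 1087.95/1234.26 = 0.881459
Link Year 2→Year 3:
ΣP(Year 3)Q(Year 2) = 1.33×260 + 2.53×322 + 3.31×15 = 345.8 + 814.66 + 49.65 = 1210.11
ΣP(Year 2)Q(Year 2) = 1.48×260 + 2.27×322 + 3.60×15 = 384.8 + 730.94 + 54 = 1169.74
link = 1210.11/1169.74 = 1.034512
Chained index = 100 × 0.881459 × 1.034512 = 91.1880

91.19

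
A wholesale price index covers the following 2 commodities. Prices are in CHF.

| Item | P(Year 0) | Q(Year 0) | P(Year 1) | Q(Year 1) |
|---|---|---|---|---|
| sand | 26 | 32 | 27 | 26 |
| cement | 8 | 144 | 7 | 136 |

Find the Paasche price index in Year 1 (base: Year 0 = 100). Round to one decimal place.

Paasche price index uses current-period quantities as weights.
ΣP(Year 1)·Q(Year 1) = 27×26 + 7×136 = 702 + 952 = 1654
ΣP(Year 0)·Q(Year 1) = 26×26 + 8×136 = 676 + 1088 = 1764
Index = 1654 / 1764 × 100 = 93.7642

93.8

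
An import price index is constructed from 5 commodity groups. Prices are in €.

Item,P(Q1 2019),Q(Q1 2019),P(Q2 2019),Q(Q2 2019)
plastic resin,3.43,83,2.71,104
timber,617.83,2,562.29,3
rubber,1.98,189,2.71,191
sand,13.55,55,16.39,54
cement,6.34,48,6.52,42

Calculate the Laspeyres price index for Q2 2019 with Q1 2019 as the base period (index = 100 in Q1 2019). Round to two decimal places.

Laspeyres price index uses base-period quantities as weights.
ΣP(Q2 2019)·Q(Q1 2019) = 2.71×83 + 562.29×2 + 2.71×189 + 16.39×55 + 6.52×48 = 224.93 + 1124.58 + 512.19 + 901.45 + 312.96 = 3076.11
ΣP(Q1 2019)·Q(Q1 2019) = 3.43×83 + 617.83×2 + 1.98×189 + 13.55×55 + 6.34×48 = 284.69 + 1235.66 + 374.22 + 745.25 + 304.32 = 2944.14
Index = 3076.11 / 2944.14 × 100 = 104.4825

104.48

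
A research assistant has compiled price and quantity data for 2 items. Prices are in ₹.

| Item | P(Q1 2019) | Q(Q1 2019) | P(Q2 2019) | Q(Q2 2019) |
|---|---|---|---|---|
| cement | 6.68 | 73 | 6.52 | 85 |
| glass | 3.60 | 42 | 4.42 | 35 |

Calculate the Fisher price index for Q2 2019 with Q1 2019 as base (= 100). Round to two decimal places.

102.87

Laspeyres component (base-period weights):
ΣP(Q2 2019)Q(Q1 2019) = 6.52×73 + 4.42×42 = 475.96 + 185.64 = 661.6
ΣP(Q1 2019)Q(Q1 2019) = 6.68×73 + 3.60×42 = 487.64 + 151.2 = 638.84
L = 661.6 / 638.84 × 100 = 103.5627
Paasche component (current-period weights):
ΣP(Q2 2019)Q(Q2 2019) = 6.52×85 + 4.42×35 = 554.2 + 154.7 = 708.9
ΣP(Q1 2019)Q(Q2 2019) = 6.68×85 + 3.60×35 = 567.8 + 126 = 693.8
P = 708.9 / 693.8 × 100 = 102.1764
Fisher = √(L × P) = √(103.5627 × 102.1764) = 102.8672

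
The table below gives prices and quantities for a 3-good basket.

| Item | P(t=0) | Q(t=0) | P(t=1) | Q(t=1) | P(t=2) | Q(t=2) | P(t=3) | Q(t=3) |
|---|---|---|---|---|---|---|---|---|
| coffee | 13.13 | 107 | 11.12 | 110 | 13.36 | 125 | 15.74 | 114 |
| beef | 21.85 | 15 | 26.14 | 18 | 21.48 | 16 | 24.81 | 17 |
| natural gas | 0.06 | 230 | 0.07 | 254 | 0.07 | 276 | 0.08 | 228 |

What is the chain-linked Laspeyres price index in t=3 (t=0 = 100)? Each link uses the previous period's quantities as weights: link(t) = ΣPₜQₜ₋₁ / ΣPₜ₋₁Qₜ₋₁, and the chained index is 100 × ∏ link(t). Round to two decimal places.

117.61

Link t=0→t=1:
ΣP(t=1)Q(t=0) = 11.12×107 + 26.14×15 + 0.07×230 = 1189.84 + 392.1 + 16.1 = 1598.04
ΣP(t=0)Q(t=0) = 13.13×107 + 21.85×15 + 0.06×230 = 1404.91 + 327.75 + 13.8 = 1746.46
link = 1598.04/1746.46 = 0.915017
Link t=1→t=2:
ΣP(t=2)Q(t=1) = 13.36×110 + 21.48×18 + 0.07×254 = 1469.6 + 386.64 + 17.78 = 1874.02
ΣP(t=1)Q(t=1) = 11.12×110 + 26.14×18 + 0.07×254 = 1223.2 + 470.52 + 17.78 = 1711.5
link = 1874.02/1711.5 = 1.094958
Link t=2→t=3:
ΣP(t=3)Q(t=2) = 15.74×125 + 24.81×16 + 0.08×276 = 1967.5 + 396.96 + 22.08 = 2386.54
ΣP(t=2)Q(t=2) = 13.36×125 + 21.48×16 + 0.07×276 = 1670 + 343.68 + 19.32 = 2033
link = 2386.54/2033 = 1.173901
Chained index = 100 × 0.915017 × 1.094958 × 1.173901 = 117.6136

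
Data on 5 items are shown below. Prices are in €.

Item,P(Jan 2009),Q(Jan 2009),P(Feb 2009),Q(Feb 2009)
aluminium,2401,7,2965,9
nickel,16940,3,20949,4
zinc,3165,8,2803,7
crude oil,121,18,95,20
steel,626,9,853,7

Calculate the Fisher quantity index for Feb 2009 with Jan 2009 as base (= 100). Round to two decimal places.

Laspeyres component (base-period weights):
ΣP(Jan 2009)Q(Feb 2009) = 2401×9 + 16940×4 + 3165×7 + 121×20 + 626×7 = 21609 + 67760 + 22155 + 2420 + 4382 = 118326
ΣP(Jan 2009)Q(Jan 2009) = 2401×7 + 16940×3 + 3165×8 + 121×18 + 626×9 = 16807 + 50820 + 25320 + 2178 + 5634 = 100759
L = 118326 / 100759 × 100 = 117.4347
Paasche component (current-period weights):
ΣP(Feb 2009)Q(Feb 2009) = 2965×9 + 20949×4 + 2803×7 + 95×20 + 853×7 = 26685 + 83796 + 19621 + 1900 + 5971 = 137973
ΣP(Feb 2009)Q(Jan 2009) = 2965×7 + 20949×3 + 2803×8 + 95×18 + 853×9 = 20755 + 62847 + 22424 + 1710 + 7677 = 115413
P = 137973 / 115413 × 100 = 119.5472
Fisher = √(L × P) = √(117.4347 × 119.5472) = 118.4862

118.49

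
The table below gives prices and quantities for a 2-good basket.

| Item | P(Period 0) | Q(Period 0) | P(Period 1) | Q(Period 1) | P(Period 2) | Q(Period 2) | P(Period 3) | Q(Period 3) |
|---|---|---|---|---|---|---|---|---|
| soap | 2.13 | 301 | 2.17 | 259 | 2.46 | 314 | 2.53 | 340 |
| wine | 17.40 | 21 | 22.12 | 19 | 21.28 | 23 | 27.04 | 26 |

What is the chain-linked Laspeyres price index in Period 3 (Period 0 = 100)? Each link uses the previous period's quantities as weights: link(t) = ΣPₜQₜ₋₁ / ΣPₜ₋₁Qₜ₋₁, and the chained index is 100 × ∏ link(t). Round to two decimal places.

Link Period 0→Period 1:
ΣP(Period 1)Q(Period 0) = 2.17×301 + 22.12×21 = 653.17 + 464.52 = 1117.69
ΣP(Period 0)Q(Period 0) = 2.13×301 + 17.40×21 = 641.13 + 365.4 = 1006.53
link = 1117.69/1006.53 = 1.110439
Link Period 1→Period 2:
ΣP(Period 2)Q(Period 1) = 2.46×259 + 21.28×19 = 637.14 + 404.32 = 1041.46
ΣP(Period 1)Q(Period 1) = 2.17×259 + 22.12×19 = 562.03 + 420.28 = 982.31
link = 1041.46/982.31 = 1.060215
Link Period 2→Period 3:
ΣP(Period 3)Q(Period 2) = 2.53×314 + 27.04×23 = 794.42 + 621.92 = 1416.34
ΣP(Period 2)Q(Period 2) = 2.46×314 + 21.28×23 = 772.44 + 489.44 = 1261.88
link = 1416.34/1261.88 = 1.122405
Chained index = 100 × 1.110439 × 1.060215 × 1.122405 = 132.1412

132.14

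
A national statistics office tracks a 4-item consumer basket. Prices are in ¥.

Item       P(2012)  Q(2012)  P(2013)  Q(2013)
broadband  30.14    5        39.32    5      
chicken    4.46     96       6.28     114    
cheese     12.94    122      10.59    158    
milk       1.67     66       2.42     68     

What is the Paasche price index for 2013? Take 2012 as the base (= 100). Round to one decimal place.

Paasche price index uses current-period quantities as weights.
ΣP(2013)·Q(2013) = 39.32×5 + 6.28×114 + 10.59×158 + 2.42×68 = 196.6 + 715.92 + 1673.22 + 164.56 = 2750.3
ΣP(2012)·Q(2013) = 30.14×5 + 4.46×114 + 12.94×158 + 1.67×68 = 150.7 + 508.44 + 2044.52 + 113.56 = 2817.22
Index = 2750.3 / 2817.22 × 100 = 97.6246

97.6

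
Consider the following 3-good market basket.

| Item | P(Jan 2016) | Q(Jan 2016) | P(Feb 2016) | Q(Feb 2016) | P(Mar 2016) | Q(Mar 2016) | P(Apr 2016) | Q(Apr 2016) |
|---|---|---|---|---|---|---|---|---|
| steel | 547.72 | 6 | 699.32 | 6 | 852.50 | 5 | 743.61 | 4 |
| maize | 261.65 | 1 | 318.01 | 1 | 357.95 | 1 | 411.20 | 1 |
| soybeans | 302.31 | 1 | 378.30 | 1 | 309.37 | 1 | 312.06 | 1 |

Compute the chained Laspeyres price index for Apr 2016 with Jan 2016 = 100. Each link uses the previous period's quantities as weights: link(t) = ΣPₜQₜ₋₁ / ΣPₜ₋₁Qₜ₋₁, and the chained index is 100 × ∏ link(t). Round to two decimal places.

135.30

Link Jan 2016→Feb 2016:
ΣP(Feb 2016)Q(Jan 2016) = 699.32×6 + 318.01×1 + 378.30×1 = 4195.92 + 318.01 + 378.3 = 4892.23
ΣP(Jan 2016)Q(Jan 2016) = 547.72×6 + 261.65×1 + 302.31×1 = 3286.32 + 261.65 + 302.31 = 3850.28
link = 4892.23/3850.28 = 1.270617
Link Feb 2016→Mar 2016:
ΣP(Mar 2016)Q(Feb 2016) = 852.50×6 + 357.95×1 + 309.37×1 = 5115 + 357.95 + 309.37 = 5782.32
ΣP(Feb 2016)Q(Feb 2016) = 699.32×6 + 318.01×1 + 378.30×1 = 4195.92 + 318.01 + 378.3 = 4892.23
link = 5782.32/4892.23 = 1.181940
Link Mar 2016→Apr 2016:
ΣP(Apr 2016)Q(Mar 2016) = 743.61×5 + 411.20×1 + 312.06×1 = 3718.05 + 411.2 + 312.06 = 4441.31
ΣP(Mar 2016)Q(Mar 2016) = 852.50×5 + 357.95×1 + 309.37×1 = 4262.5 + 357.95 + 309.37 = 4929.82
link = 4441.31/4929.82 = 0.900907
Chained index = 100 × 1.270617 × 1.181940 × 0.900907 = 135.2975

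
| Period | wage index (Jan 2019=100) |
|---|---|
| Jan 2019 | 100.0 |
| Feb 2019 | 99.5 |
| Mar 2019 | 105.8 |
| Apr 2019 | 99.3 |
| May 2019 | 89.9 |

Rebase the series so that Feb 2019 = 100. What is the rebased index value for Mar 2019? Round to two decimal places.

Rebased(Mar 2019) = 105.8 / 99.5 × 100 = 106.3317

106.33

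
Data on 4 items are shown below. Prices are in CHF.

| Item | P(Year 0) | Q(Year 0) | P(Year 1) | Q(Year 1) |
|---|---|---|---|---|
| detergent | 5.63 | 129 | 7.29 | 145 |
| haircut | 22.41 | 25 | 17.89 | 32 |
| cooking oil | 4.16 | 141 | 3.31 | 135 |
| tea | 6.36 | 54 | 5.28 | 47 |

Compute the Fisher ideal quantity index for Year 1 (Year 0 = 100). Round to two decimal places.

Laspeyres component (base-period weights):
ΣP(Year 0)Q(Year 1) = 5.63×145 + 22.41×32 + 4.16×135 + 6.36×47 = 816.35 + 717.12 + 561.6 + 298.92 = 2393.99
ΣP(Year 0)Q(Year 0) = 5.63×129 + 22.41×25 + 4.16×141 + 6.36×54 = 726.27 + 560.25 + 586.56 + 343.44 = 2216.52
L = 2393.99 / 2216.52 × 100 = 108.0067
Paasche component (current-period weights):
ΣP(Year 1)Q(Year 1) = 7.29×145 + 17.89×32 + 3.31×135 + 5.28×47 = 1057.05 + 572.48 + 446.85 + 248.16 = 2324.54
ΣP(Year 1)Q(Year 0) = 7.29×129 + 17.89×25 + 3.31×141 + 5.28×54 = 940.41 + 447.25 + 466.71 + 285.12 = 2139.49
P = 2324.54 / 2139.49 × 100 = 108.6493
Fisher = √(L × P) = √(108.0067 × 108.6493) = 108.3275

108.33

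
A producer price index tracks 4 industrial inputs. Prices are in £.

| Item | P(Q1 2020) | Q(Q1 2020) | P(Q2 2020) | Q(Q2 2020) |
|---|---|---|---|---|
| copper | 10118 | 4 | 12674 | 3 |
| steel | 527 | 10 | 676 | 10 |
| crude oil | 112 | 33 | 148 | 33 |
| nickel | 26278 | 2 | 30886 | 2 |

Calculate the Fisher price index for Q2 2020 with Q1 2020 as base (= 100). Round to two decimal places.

Laspeyres component (base-period weights):
ΣP(Q2 2020)Q(Q1 2020) = 12674×4 + 676×10 + 148×33 + 30886×2 = 50696 + 6760 + 4884 + 61772 = 124112
ΣP(Q1 2020)Q(Q1 2020) = 10118×4 + 527×10 + 112×33 + 26278×2 = 40472 + 5270 + 3696 + 52556 = 101994
L = 124112 / 101994 × 100 = 121.6856
Paasche component (current-period weights):
ΣP(Q2 2020)Q(Q2 2020) = 12674×3 + 676×10 + 148×33 + 30886×2 = 38022 + 6760 + 4884 + 61772 = 111438
ΣP(Q1 2020)Q(Q2 2020) = 10118×3 + 527×10 + 112×33 + 26278×2 = 30354 + 5270 + 3696 + 52556 = 91876
P = 111438 / 91876 × 100 = 121.2917
Fisher = √(L × P) = √(121.6856 × 121.2917) = 121.4885

121.49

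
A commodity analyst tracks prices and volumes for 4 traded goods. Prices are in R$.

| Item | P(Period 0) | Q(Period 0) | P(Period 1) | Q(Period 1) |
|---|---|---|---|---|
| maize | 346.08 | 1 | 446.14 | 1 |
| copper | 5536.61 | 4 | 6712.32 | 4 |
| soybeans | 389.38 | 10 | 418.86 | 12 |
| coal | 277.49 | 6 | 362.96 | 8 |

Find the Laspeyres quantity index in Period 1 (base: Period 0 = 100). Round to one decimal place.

Laspeyres quantity index uses base-period prices as weights.
ΣP(Period 0)·Q(Period 1) = 346.08×1 + 5536.61×4 + 389.38×12 + 277.49×8 = 346.08 + 22146.44 + 4672.56 + 2219.92 = 29385
ΣP(Period 0)·Q(Period 0) = 346.08×1 + 5536.61×4 + 389.38×10 + 277.49×6 = 346.08 + 22146.44 + 3893.8 + 1664.94 = 28051.26
Index = 29385 / 28051.26 × 100 = 104.7547

104.8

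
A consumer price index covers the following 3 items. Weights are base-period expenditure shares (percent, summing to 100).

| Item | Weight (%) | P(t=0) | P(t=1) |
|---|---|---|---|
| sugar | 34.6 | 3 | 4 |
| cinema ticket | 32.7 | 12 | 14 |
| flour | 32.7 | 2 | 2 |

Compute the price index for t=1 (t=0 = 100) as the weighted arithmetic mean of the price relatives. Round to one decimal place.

sugar: 34.6 × (4/3) = 34.6 × 1.333333 = 46.1333
cinema ticket: 32.7 × (14/12) = 32.7 × 1.166667 = 38.1500
flour: 32.7 × (2/2) = 32.7 × 1.000000 = 32.7000
Index = Σ wᵢ·(p₁ᵢ/p₀ᵢ) = 46.1333 + 38.1500 + 32.7000 = 116.9833

117.0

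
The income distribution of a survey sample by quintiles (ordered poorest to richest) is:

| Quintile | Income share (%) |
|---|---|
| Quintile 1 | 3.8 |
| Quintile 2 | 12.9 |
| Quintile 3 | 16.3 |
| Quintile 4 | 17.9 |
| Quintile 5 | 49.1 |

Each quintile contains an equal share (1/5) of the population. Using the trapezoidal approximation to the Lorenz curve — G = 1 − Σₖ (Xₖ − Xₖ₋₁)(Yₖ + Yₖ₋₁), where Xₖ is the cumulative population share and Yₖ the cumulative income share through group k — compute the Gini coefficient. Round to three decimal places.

Cumulative income shares Yₖ: 0.0380, 0.1670, 0.3300, 0.5090, 1.0000
Σ (Xₖ−Xₖ₋₁)(Yₖ+Yₖ₋₁) = (1/5)(0.0380+0.0000) + (1/5)(0.1670+0.0380) + (1/5)(0.3300+0.1670) + (1/5)(0.5090+0.3300) + (1/5)(1.0000+0.5090)
  = 0.0076 + 0.0410 + 0.0994 + 0.1678 + 0.3018 = 0.6176
G = 1 − 0.6176 = 0.3824

0.382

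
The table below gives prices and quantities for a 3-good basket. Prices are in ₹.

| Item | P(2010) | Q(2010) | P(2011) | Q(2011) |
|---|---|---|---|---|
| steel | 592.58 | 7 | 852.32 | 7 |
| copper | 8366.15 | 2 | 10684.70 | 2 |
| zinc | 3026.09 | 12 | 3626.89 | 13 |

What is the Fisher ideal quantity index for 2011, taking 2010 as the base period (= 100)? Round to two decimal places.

Laspeyres component (base-period weights):
ΣP(2010)Q(2011) = 592.58×7 + 8366.15×2 + 3026.09×13 = 4148.06 + 16732.3 + 39339.17 = 60219.53
ΣP(2010)Q(2010) = 592.58×7 + 8366.15×2 + 3026.09×12 = 4148.06 + 16732.3 + 36313.08 = 57193.44
L = 60219.53 / 57193.44 × 100 = 105.2910
Paasche component (current-period weights):
ΣP(2011)Q(2011) = 852.32×7 + 10684.70×2 + 3626.89×13 = 5966.24 + 21369.4 + 47149.57 = 74485.21
ΣP(2011)Q(2010) = 852.32×7 + 10684.70×2 + 3626.89×12 = 5966.24 + 21369.4 + 43522.68 = 70858.32
P = 74485.21 / 70858.32 × 100 = 105.1185
Fisher = √(L × P) = √(105.2910 × 105.1185) = 105.2047

105.20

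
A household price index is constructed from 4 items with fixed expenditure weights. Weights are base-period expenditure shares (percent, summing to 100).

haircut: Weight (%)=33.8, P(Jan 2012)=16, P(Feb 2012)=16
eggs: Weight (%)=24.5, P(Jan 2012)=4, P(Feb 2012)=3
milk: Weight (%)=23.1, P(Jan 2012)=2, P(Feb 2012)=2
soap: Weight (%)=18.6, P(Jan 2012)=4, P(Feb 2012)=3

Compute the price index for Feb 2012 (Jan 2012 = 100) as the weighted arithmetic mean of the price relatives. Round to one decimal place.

89.2

haircut: 33.8 × (16/16) = 33.8 × 1.000000 = 33.8000
eggs: 24.5 × (3/4) = 24.5 × 0.750000 = 18.3750
milk: 23.1 × (2/2) = 23.1 × 1.000000 = 23.1000
soap: 18.6 × (3/4) = 18.6 × 0.750000 = 13.9500
Index = Σ wᵢ·(p₁ᵢ/p₀ᵢ) = 33.8000 + 18.3750 + 23.1000 + 13.9500 = 89.2250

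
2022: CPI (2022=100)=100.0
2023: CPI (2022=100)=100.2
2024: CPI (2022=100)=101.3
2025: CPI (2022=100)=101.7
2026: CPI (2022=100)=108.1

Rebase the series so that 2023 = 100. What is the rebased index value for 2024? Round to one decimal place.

101.1

Rebased(2024) = 101.3 / 100.2 × 100 = 101.0978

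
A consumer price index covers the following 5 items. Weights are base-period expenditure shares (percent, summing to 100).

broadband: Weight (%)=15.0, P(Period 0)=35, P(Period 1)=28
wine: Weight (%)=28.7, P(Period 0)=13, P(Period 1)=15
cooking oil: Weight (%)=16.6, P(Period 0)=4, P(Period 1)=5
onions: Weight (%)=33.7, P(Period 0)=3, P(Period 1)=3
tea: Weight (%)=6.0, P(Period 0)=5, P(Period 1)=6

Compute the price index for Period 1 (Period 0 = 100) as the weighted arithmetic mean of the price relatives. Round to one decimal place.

106.8

broadband: 15.0 × (28/35) = 15.0 × 0.800000 = 12.0000
wine: 28.7 × (15/13) = 28.7 × 1.153846 = 33.1154
cooking oil: 16.6 × (5/4) = 16.6 × 1.250000 = 20.7500
onions: 33.7 × (3/3) = 33.7 × 1.000000 = 33.7000
tea: 6.0 × (6/5) = 6.0 × 1.200000 = 7.2000
Index = Σ wᵢ·(p₁ᵢ/p₀ᵢ) = 12.0000 + 33.1154 + 20.7500 + 33.7000 + 7.2000 = 106.7654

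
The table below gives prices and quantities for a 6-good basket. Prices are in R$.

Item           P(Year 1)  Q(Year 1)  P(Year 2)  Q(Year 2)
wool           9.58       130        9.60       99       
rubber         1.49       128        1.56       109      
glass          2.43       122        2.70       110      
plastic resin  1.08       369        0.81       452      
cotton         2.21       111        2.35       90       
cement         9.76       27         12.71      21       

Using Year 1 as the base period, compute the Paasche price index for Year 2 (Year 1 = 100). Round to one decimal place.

99.6

Paasche price index uses current-period quantities as weights.
ΣP(Year 2)·Q(Year 2) = 9.60×99 + 1.56×109 + 2.70×110 + 0.81×452 + 2.35×90 + 12.71×21 = 950.4 + 170.04 + 297 + 366.12 + 211.5 + 266.91 = 2261.97
ΣP(Year 1)·Q(Year 2) = 9.58×99 + 1.49×109 + 2.43×110 + 1.08×452 + 2.21×90 + 9.76×21 = 948.42 + 162.41 + 267.3 + 488.16 + 198.9 + 204.96 = 2270.15
Index = 2261.97 / 2270.15 × 100 = 99.6397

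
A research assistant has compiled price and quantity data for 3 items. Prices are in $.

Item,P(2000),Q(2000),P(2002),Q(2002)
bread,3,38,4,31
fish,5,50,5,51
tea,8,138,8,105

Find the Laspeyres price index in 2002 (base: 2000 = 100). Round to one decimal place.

Laspeyres price index uses base-period quantities as weights.
ΣP(2002)·Q(2000) = 4×38 + 5×50 + 8×138 = 152 + 250 + 1104 = 1506
ΣP(2000)·Q(2000) = 3×38 + 5×50 + 8×138 = 114 + 250 + 1104 = 1468
Index = 1506 / 1468 × 100 = 102.5886

102.6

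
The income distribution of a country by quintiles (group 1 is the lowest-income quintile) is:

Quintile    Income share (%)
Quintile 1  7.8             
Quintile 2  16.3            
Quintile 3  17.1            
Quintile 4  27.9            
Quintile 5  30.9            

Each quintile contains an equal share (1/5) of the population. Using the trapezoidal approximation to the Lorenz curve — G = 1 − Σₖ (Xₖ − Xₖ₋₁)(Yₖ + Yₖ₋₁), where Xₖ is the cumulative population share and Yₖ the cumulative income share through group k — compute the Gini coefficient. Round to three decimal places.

0.231

Cumulative income shares Yₖ: 0.0780, 0.2410, 0.4120, 0.6910, 1.0000
Σ (Xₖ−Xₖ₋₁)(Yₖ+Yₖ₋₁) = (1/5)(0.0780+0.0000) + (1/5)(0.2410+0.0780) + (1/5)(0.4120+0.2410) + (1/5)(0.6910+0.4120) + (1/5)(1.0000+0.6910)
  = 0.0156 + 0.0638 + 0.1306 + 0.2206 + 0.3382 = 0.7688
G = 1 − 0.7688 = 0.2312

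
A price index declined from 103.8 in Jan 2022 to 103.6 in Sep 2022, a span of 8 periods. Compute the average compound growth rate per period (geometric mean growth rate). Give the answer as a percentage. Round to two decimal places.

-0.02%

Growth factor = (103.6/103.8)^(1/8) = (0.998073)^(1/8) = 0.999759
Growth rate = 0.999759 − 1 = -0.000241 = -0.0241%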